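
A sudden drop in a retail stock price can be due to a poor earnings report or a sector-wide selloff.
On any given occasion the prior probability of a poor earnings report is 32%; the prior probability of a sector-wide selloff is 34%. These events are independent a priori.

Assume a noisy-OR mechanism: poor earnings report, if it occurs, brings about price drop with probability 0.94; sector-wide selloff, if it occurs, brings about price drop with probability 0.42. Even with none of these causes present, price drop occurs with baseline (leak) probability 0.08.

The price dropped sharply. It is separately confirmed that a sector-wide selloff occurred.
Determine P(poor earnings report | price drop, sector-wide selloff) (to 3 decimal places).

Under noisy-OR, P(price drop | causes) = 1 − (1−0.08)·∏(1−qᵢ) over the active causes.
P(price drop | sector-wide selloff) = 0.4664×0.68 + 0.967984×0.32 = 0.317152 + 0.309755 = 0.626907
Of this, 0.309755 comes from 0.967984×0.32 (the poor earnings report=true cases).
Hence the posterior is 0.309755/0.626907 ≈ 0.494.

P(poor earnings report | price drop, sector-wide selloff) ≈ 0.494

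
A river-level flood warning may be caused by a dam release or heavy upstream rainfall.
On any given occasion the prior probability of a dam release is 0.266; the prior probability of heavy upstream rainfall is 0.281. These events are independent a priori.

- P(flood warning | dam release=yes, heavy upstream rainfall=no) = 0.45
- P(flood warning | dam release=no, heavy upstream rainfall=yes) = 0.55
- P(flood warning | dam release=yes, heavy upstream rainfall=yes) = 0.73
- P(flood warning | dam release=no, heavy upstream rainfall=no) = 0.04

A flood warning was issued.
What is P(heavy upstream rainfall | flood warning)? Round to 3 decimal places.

P(heavy upstream rainfall | flood warning) ≈ 0.611

P(flood warning) = 0.04·0.734·0.719 + 0.55·0.734·0.281 + 0.45·0.266·0.719 + 0.73·0.266·0.281 = 0.021110 + 0.113440 + 0.086064 + 0.054565 = 0.275179
The heavy upstream rainfall-present share is 0.113440 + 0.054565 = 0.168005.
Hence the posterior is 0.168005/0.275179 ≈ 0.611.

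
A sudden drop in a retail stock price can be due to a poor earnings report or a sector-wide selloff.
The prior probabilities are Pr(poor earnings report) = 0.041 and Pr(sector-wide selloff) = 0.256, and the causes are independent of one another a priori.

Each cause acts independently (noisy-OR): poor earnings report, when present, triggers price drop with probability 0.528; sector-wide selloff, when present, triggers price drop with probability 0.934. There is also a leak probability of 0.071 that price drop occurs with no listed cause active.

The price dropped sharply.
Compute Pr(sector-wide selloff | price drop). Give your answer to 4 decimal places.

Pr(sector-wide selloff | price drop) ≈ 0.7802

Under noisy-OR, P(price drop | causes) = 1 − (1−0.071)·∏(1−qᵢ) over the active causes.
Sum P(price drop|·) weighted by the priors over the 4 (poor earnings report, sector-wide selloff) configurations:
  P(price drop) = 0.071·0.959·0.744 + 0.938686·0.959·0.256 + 0.561512·0.041·0.744 + 0.97106·0.041·0.256
        = 0.050658 + 0.230451 + 0.017128 + 0.010192 = 0.308429
The terms with sector-wide selloff present sum to 0.240643, so
  P(sector-wide selloff | price drop) = 0.240643 / 0.308429 ≈ 0.7802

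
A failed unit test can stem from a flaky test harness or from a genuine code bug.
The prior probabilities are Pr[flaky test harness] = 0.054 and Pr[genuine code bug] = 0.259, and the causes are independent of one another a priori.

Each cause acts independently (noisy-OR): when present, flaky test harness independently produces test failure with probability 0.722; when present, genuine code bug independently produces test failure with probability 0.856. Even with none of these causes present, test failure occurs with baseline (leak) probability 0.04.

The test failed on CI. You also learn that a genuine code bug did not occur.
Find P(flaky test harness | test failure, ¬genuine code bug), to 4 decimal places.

Under noisy-OR, P(test failure | causes) = 1 − (1−0.04)·∏(1−qᵢ) over the active causes.
For the numerator, keep only flaky test harness=true terms: 0.73312·0.054 = 0.039588
Normalizer over all consistent configurations: 0.04·0.946 + 0.73312·0.054 = 0.077428
P(flaky test harness | test failure, ¬genuine code bug) = 0.039588/0.077428 ≈ 0.5113

P(flaky test harness | test failure, ¬genuine code bug) ≈ 0.5113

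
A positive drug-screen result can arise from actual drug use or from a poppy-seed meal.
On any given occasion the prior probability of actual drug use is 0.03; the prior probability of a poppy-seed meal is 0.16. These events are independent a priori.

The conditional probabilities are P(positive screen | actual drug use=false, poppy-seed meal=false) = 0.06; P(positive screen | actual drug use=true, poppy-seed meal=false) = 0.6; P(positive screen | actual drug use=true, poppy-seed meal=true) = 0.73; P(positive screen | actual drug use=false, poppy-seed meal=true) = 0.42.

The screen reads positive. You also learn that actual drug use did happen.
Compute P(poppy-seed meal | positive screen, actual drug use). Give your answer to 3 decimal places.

Numerator (weight on configurations with poppy-seed meal): 0.73*0.16 = 0.116800
Normalizer over all consistent configurations: 0.6*0.84 + 0.73*0.16 = 0.620800
Posterior = 0.116800 / 0.620800 ≈ 0.188

P(poppy-seed meal | positive screen, actual drug use) ≈ 0.188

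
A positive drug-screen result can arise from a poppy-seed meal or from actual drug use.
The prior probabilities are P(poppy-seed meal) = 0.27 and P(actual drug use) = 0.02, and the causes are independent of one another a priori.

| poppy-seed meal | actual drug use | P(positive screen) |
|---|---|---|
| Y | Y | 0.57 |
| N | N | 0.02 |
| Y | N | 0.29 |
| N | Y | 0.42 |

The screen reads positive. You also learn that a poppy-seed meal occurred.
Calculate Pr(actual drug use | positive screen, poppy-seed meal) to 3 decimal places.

Pr(actual drug use | positive screen, poppy-seed meal) ≈ 0.039

Enumerate both values of actual drug use and weight by the priors:
  P(positive screen | poppy-seed meal) = 0.29×0.98 + 0.57×0.02
        = 0.284200 + 0.011400 = 0.295600
Configurations with actual drug use contribute 0.011400, so
  P(actual drug use | positive screen, poppy-seed meal) = 0.011400 / 0.295600 ≈ 0.039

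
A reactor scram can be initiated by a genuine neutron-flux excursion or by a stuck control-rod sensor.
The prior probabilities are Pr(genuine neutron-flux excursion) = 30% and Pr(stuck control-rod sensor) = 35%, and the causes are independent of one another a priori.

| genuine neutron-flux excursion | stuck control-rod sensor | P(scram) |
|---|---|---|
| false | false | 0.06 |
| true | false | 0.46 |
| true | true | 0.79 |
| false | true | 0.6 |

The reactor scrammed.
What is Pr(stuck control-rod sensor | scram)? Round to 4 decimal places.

Pr(stuck control-rod sensor | scram) ≈ 0.6628

Weight on stuck control-rod sensor=true, given the evidence: 0.147000 + 0.082950 = 0.229950
Normalizer over all consistent configurations: 0.06×0.7×0.65 + 0.6×0.7×0.35 + 0.46×0.3×0.65 + 0.79×0.3×0.35 = 0.346950
Posterior = 0.229950 / 0.346950 ≈ 0.6628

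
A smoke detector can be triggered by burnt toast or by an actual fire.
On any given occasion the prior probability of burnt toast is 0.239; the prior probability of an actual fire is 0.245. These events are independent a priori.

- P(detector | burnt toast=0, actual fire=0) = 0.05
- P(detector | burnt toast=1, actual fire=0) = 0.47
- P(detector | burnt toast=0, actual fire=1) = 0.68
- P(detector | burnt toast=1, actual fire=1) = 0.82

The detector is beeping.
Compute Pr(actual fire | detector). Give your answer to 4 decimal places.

Sum P(detector|·) weighted by the priors over the 4 (burnt toast, actual fire) configurations:
  P(detector) = 0.05*0.761*0.755 + 0.68*0.761*0.245 + 0.47*0.239*0.755 + 0.82*0.239*0.245
        = 0.028728 + 0.126783 + 0.084809 + 0.048015 = 0.288335
Configurations with actual fire contribute 0.174798, so
  P(actual fire | detector) = 0.174798 / 0.288335 ≈ 0.6062

Pr(actual fire | detector) ≈ 0.6062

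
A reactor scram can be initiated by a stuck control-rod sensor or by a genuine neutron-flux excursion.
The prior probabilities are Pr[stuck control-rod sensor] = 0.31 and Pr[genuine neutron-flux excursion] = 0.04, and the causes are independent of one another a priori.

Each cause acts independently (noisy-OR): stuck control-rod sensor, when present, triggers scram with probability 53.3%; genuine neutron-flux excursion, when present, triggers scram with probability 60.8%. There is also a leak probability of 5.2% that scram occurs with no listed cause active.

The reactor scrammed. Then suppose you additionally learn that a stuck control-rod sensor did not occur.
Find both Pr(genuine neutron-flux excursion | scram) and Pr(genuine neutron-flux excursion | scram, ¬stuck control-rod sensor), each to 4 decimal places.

Pr(genuine neutron-flux excursion | scram) ≈ 0.1211; Pr(genuine neutron-flux excursion | scram, ¬stuck control-rod sensor) ≈ 0.3349

Under noisy-OR, P(scram | causes) = 1 − (1−0.052)·∏(1−qᵢ) over the active causes.
Sum P(scram|·) weighted by the priors over the 4 (stuck control-rod sensor, genuine neutron-flux excursion) configurations:
  P(scram) = 0.052*0.69*0.96 + 0.628384*0.69*0.04 + 0.557284*0.31*0.96 + 0.826455*0.31*0.04
        = 0.034445 + 0.017343 + 0.165848 + 0.010248 = 0.227884
Configurations with genuine neutron-flux excursion contribute 0.027591, so
  P(genuine neutron-flux excursion | scram) = 0.027591 / 0.227884 ≈ 0.1211

With the extra evidence:
P(scram | ¬stuck control-rod sensor) = 0.052·0.96 + 0.628384·0.04 = 0.049920 + 0.025135 = 0.075055
Of this, 0.025135 comes from 0.628384·0.04 (the genuine neutron-flux excursion=true cases).
So P(genuine neutron-flux excursion | scram, ¬stuck control-rod sensor) = 0.025135/0.075055 ≈ 0.3349.
Ruling out stuck control-rod sensor raises the posterior on genuine neutron-flux excursion — the flip side of explaining away.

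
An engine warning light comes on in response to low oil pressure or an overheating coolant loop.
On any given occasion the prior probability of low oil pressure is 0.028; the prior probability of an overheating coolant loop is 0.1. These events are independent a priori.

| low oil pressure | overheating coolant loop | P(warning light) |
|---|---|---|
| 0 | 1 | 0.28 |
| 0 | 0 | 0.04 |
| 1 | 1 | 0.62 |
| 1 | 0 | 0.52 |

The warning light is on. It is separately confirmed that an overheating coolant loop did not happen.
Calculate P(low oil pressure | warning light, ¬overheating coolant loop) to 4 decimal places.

For the numerator, keep only low oil pressure=true terms: 0.52·0.028 = 0.014560
The normalizing constant is 0.04·0.972 + 0.52·0.028 = 0.053440
P(low oil pressure | warning light, ¬overheating coolant loop) = 0.014560/0.053440 ≈ 0.2725

P(low oil pressure | warning light, ¬overheating coolant loop) ≈ 0.2725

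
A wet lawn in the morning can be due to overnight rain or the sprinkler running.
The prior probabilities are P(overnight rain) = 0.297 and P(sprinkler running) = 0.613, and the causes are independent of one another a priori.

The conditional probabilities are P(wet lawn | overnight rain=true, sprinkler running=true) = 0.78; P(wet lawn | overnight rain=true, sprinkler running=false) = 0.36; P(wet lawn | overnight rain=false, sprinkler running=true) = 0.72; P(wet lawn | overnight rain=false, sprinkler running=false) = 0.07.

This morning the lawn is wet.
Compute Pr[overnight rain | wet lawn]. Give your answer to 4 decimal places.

P(wet lawn) = 0.07·0.703·0.387 + 0.72·0.703·0.613 + 0.36·0.297·0.387 + 0.78·0.297·0.613 = 0.019044 + 0.310276 + 0.041378 + 0.142008 = 0.512706
The overnight rain-present share is 0.041378 + 0.142008 = 0.183386.
So P(overnight rain | wet lawn) = 0.183386/0.512706 ≈ 0.3577.

Pr[overnight rain | wet lawn] ≈ 0.3577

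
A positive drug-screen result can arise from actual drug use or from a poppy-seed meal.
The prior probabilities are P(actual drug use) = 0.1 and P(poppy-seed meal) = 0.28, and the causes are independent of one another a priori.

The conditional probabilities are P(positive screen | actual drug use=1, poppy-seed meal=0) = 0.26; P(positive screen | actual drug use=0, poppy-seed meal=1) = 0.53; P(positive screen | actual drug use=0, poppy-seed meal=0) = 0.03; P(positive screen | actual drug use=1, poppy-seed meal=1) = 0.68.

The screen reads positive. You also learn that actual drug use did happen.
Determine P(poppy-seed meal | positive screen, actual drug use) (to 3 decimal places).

Numerator (weight on configurations with poppy-seed meal): 0.68×0.28 = 0.190400
Denominator P(positive screen | actual drug use): 0.26×0.72 + 0.68×0.28 = 0.377600
P(poppy-seed meal | positive screen, actual drug use) = 0.190400/0.377600 ≈ 0.504

P(poppy-seed meal | positive screen, actual drug use) ≈ 0.504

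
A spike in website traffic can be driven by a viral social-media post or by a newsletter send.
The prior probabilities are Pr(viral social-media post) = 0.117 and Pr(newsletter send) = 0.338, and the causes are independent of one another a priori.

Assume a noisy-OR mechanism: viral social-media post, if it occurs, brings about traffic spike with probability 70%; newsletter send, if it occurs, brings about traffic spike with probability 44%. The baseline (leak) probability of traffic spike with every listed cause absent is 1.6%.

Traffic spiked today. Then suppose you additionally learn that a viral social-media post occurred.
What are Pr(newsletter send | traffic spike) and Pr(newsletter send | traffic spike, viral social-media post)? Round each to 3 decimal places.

Under noisy-OR, P(traffic spike | causes) = 1 − (1−0.016)·∏(1−qᵢ) over the active causes.
For the numerator, keep only newsletter send=true terms: 0.133994 + 0.033009 = 0.167003
The normalizing constant is 0.016*0.883*0.662 + 0.44896*0.883*0.338 + 0.7048*0.117*0.662 + 0.834688*0.117*0.338 = 0.230946
Posterior = 0.167003 / 0.230946 ≈ 0.723

Now also conditioning on viral social-media post=true:
P(traffic spike | viral social-media post) = 0.7048×0.662 + 0.834688×0.338 = 0.466578 + 0.282125 = 0.748703
Of this, 0.282125 comes from 0.834688×0.338 (the newsletter send=true cases).
P(newsletter send | traffic spike, viral social-media post) = 0.282125 / 0.748703 ≈ 0.377
This is intercausal reasoning (explaining away): once viral social-media post accounts for the traffic spike, newsletter send becomes less likely.

Pr(newsletter send | traffic spike) ≈ 0.723; Pr(newsletter send | traffic spike, viral social-media post) ≈ 0.377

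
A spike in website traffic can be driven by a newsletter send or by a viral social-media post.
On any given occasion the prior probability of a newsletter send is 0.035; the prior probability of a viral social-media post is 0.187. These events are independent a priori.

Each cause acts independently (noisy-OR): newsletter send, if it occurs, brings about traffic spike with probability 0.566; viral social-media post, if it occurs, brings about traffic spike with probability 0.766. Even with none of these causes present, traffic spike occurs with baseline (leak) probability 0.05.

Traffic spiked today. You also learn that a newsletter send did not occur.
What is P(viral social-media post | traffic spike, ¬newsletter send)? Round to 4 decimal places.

P(viral social-media post | traffic spike, ¬newsletter send) ≈ 0.7815

Under noisy-OR, P(traffic spike | causes) = 1 − (1−0.05)·∏(1−qᵢ) over the active causes.
For the numerator, keep only viral social-media post=true terms: 0.7777·0.187 = 0.145430
Normalizer over all consistent configurations: 0.05·0.813 + 0.7777·0.187 = 0.186080
Posterior = 0.145430 / 0.186080 ≈ 0.7815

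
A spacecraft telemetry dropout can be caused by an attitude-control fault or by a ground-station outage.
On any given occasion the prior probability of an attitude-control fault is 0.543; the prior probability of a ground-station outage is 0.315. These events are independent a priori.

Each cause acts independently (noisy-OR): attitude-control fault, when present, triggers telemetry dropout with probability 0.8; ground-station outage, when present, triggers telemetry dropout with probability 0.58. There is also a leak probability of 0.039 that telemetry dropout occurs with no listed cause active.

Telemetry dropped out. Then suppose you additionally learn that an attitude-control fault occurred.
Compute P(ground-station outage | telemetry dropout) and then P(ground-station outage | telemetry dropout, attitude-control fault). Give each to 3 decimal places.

Under noisy-OR, P(telemetry dropout | causes) = 1 − (1−0.039)·∏(1−qᵢ) over the active causes.
Numerator (weight on configurations with ground-station outage): 0.085852 + 0.157238 = 0.243090
Denominator P(telemetry dropout): 0.039*0.457*0.685 + 0.59638*0.457*0.315 + 0.8078*0.543*0.685 + 0.919276*0.543*0.315 = 0.555764
P(ground-station outage | telemetry dropout) = 0.243090/0.555764 ≈ 0.437

With the extra evidence:
Sum P(telemetry dropout|·) weighted by the priors over both values of ground-station outage:
  P(telemetry dropout | attitude-control fault) = 0.8078*0.685 + 0.919276*0.315
        = 0.553343 + 0.289572 = 0.842915
Configurations with ground-station outage contribute 0.289572, so
  P(ground-station outage | telemetry dropout, attitude-control fault) = 0.289572 / 0.842915 ≈ 0.344
This is intercausal reasoning (explaining away): once attitude-control fault accounts for the telemetry dropout, ground-station outage becomes less likely.

P(ground-station outage | telemetry dropout) ≈ 0.437; P(ground-station outage | telemetry dropout, attitude-control fault) ≈ 0.344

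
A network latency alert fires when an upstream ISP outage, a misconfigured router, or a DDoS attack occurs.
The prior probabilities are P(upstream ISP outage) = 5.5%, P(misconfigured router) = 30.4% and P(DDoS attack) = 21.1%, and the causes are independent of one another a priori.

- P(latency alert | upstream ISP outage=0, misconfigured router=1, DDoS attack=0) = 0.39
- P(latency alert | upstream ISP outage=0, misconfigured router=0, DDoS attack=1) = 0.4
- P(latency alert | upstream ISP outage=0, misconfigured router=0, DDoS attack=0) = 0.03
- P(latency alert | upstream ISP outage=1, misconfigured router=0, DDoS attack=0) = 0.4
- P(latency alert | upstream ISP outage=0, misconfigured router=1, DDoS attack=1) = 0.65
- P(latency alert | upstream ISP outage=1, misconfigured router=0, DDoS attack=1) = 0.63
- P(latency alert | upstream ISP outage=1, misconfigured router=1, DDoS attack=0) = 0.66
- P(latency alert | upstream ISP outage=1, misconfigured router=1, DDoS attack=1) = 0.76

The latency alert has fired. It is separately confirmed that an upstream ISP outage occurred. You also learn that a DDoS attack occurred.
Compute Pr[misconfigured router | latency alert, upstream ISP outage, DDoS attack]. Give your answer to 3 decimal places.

Pr[misconfigured router | latency alert, upstream ISP outage, DDoS attack] ≈ 0.345

P(latency alert | upstream ISP outage, DDoS attack) = 0.63×0.696 + 0.76×0.304 = 0.438480 + 0.231040 = 0.669520
Of this, 0.231040 comes from 0.76×0.304 (the misconfigured router=true cases).
P(misconfigured router | latency alert, upstream ISP outage, DDoS attack) = 0.231040 / 0.669520 ≈ 0.345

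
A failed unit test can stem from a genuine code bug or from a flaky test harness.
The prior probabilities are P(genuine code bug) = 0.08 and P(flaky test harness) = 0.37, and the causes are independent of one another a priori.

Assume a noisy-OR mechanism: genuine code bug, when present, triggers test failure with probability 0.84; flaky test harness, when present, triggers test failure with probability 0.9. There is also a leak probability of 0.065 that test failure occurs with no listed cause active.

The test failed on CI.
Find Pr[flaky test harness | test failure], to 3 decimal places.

Under noisy-OR, P(test failure | causes) = 1 − (1−0.065)·∏(1−qᵢ) over the active causes.
P(test failure) = 0.065·0.92·0.63 + 0.9065·0.92·0.37 + 0.8504·0.08·0.63 + 0.98504·0.08·0.37 = 0.037674 + 0.308573 + 0.042860 + 0.029157 = 0.418264
Of this, 0.337730 comes from 0.308573 + 0.029157 (the flaky test harness=true cases).
P(flaky test harness | test failure) = 0.337730 / 0.418264 ≈ 0.807

Pr[flaky test harness | test failure] ≈ 0.807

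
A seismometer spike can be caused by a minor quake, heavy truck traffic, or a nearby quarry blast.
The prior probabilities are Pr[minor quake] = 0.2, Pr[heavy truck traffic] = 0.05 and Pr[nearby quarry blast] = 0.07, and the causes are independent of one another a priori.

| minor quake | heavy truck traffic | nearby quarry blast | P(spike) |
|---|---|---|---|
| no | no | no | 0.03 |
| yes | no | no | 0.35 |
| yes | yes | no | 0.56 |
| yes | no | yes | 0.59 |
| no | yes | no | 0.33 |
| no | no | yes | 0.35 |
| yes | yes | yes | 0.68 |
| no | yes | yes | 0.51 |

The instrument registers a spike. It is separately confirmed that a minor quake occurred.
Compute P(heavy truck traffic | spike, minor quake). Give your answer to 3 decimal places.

P(heavy truck traffic | spike, minor quake) ≈ 0.075

For the numerator, keep only heavy truck traffic=true terms: 0.026040 + 0.002380 = 0.028420
Denominator P(spike | minor quake): 0.35×0.95×0.93 + 0.59×0.95×0.07 + 0.56×0.05×0.93 + 0.68×0.05×0.07 = 0.376880
P(heavy truck traffic | spike, minor quake) = 0.028420/0.376880 ≈ 0.075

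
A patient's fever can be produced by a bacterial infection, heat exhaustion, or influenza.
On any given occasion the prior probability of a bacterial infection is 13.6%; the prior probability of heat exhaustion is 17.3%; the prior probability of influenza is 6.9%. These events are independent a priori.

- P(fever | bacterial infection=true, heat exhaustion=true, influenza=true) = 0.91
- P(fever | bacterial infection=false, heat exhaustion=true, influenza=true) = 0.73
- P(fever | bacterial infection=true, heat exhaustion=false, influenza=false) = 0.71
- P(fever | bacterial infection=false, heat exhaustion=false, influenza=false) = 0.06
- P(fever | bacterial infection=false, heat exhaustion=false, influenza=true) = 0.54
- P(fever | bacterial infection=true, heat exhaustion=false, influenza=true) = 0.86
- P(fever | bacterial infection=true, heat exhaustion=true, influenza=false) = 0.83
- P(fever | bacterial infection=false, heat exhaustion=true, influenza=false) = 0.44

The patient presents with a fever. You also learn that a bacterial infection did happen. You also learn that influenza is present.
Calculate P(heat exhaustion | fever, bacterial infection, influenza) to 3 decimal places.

Numerator (weight on configurations with heat exhaustion): 0.91*0.173 = 0.157430
The normalizing constant is 0.86*0.827 + 0.91*0.173 = 0.868650
P(heat exhaustion | fever, bacterial infection, influenza) = 0.157430/0.868650 ≈ 0.181

P(heat exhaustion | fever, bacterial infection, influenza) ≈ 0.181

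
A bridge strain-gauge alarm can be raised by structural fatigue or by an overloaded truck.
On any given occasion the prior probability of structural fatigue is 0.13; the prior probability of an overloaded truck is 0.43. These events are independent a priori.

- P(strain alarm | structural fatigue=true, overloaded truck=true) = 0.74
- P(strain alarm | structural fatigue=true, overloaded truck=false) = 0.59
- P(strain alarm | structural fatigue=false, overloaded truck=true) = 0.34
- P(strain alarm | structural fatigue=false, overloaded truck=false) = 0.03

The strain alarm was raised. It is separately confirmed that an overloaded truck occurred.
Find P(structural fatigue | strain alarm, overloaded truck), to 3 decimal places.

P(structural fatigue | strain alarm, overloaded truck) ≈ 0.245

Sum P(strain alarm|·) weighted by the priors over both values of structural fatigue:
  P(strain alarm | overloaded truck) = 0.34*0.87 + 0.74*0.13
        = 0.295800 + 0.096200 = 0.392000
Configurations with structural fatigue contribute 0.096200, so
  P(structural fatigue | strain alarm, overloaded truck) = 0.096200 / 0.392000 ≈ 0.245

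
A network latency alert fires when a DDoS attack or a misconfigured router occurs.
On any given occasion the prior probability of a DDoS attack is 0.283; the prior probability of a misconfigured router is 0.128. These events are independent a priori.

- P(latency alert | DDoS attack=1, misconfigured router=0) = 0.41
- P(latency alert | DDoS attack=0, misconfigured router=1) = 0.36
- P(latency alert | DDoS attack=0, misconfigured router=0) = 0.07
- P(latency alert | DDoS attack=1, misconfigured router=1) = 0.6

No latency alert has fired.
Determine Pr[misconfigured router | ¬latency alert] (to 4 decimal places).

For the numerator, keep only misconfigured router=true terms: 0.058737 + 0.014490 = 0.073227
Normalizer over all consistent configurations: 0.93×0.717×0.872 + 0.64×0.717×0.128 + 0.59×0.283×0.872 + 0.4×0.283×0.128 = 0.800283
Posterior = 0.073227 / 0.800283 ≈ 0.0915

Pr[misconfigured router | ¬latency alert] ≈ 0.0915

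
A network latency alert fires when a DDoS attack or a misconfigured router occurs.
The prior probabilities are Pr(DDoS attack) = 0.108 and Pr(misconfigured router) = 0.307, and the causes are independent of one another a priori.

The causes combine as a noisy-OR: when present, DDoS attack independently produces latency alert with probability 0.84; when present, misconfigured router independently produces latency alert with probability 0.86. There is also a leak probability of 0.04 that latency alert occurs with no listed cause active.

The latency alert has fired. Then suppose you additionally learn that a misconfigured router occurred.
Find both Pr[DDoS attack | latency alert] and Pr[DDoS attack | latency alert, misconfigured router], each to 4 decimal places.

Pr[DDoS attack | latency alert] ≈ 0.2679; Pr[DDoS attack | latency alert, misconfigured router] ≈ 0.1204

Under noisy-OR, P(latency alert | causes) = 1 − (1−0.04)·∏(1−qᵢ) over the active causes.
By total probability over the 4 (DDoS attack, misconfigured router) configurations:
  P(latency alert) = 0.04×0.892×0.693 + 0.8656×0.892×0.307 + 0.8464×0.108×0.693 + 0.978496×0.108×0.307
        = 0.024726 + 0.237039 + 0.063348 + 0.032443 = 0.357556
The terms with DDoS attack present sum to 0.095791, so
  P(DDoS attack | latency alert) = 0.095791 / 0.357556 ≈ 0.2679

Now condition on the additional information:
For the numerator, keep only DDoS attack=true terms: 0.978496·0.108 = 0.105678
The normalizing constant is 0.8656·0.892 + 0.978496·0.108 = 0.877793
Posterior = 0.105678 / 0.877793 ≈ 0.1204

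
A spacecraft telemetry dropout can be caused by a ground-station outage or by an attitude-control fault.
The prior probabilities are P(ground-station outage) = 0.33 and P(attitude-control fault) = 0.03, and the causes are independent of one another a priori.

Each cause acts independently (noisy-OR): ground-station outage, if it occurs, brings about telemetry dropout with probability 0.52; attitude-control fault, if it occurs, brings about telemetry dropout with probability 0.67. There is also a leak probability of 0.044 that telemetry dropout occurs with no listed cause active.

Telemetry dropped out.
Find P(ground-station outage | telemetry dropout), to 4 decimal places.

P(ground-station outage | telemetry dropout) ≈ 0.8109

Under noisy-OR, P(telemetry dropout | causes) = 1 − (1−0.044)·∏(1−qᵢ) over the active causes.
Sum P(telemetry dropout|·) weighted by the priors over the 4 (ground-station outage, attitude-control fault) configurations:
  P(telemetry dropout) = 0.044*0.67*0.97 + 0.68452*0.67*0.03 + 0.54112*0.33*0.97 + 0.84857*0.33*0.03
        = 0.028596 + 0.013759 + 0.173213 + 0.008401 = 0.223969
Keeping only the ground-station outage-present terms gives 0.181614, so
  P(ground-station outage | telemetry dropout) = 0.181614 / 0.223969 ≈ 0.8109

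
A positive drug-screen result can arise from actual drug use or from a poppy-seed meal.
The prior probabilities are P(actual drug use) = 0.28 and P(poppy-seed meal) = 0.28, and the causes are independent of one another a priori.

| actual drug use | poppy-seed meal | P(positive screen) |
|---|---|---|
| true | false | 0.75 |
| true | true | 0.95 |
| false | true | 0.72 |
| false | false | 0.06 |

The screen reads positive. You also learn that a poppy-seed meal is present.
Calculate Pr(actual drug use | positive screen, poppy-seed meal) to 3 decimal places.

Pr(actual drug use | positive screen, poppy-seed meal) ≈ 0.339

P(positive screen | poppy-seed meal) = 0.72·0.72 + 0.95·0.28 = 0.518400 + 0.266000 = 0.784400
Restricting to configurations with actual drug use present: 0.95·0.28 = 0.266000.
Hence the posterior is 0.266000/0.784400 ≈ 0.339.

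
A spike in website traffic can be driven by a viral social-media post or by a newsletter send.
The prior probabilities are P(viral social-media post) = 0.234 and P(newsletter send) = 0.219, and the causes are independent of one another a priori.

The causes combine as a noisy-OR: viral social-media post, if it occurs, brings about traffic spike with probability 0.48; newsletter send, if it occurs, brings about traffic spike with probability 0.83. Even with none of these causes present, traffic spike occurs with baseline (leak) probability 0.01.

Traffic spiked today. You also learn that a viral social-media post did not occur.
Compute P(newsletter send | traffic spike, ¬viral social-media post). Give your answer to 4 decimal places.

Under noisy-OR, P(traffic spike | causes) = 1 − (1−0.01)·∏(1−qᵢ) over the active causes.
P(traffic spike | ¬viral social-media post) = 0.01×0.781 + 0.8317×0.219 = 0.007810 + 0.182142 = 0.189952
The newsletter send-present share is 0.8317×0.219 = 0.182142.
Hence the posterior is 0.182142/0.189952 ≈ 0.9589.

P(newsletter send | traffic spike, ¬viral social-media post) ≈ 0.9589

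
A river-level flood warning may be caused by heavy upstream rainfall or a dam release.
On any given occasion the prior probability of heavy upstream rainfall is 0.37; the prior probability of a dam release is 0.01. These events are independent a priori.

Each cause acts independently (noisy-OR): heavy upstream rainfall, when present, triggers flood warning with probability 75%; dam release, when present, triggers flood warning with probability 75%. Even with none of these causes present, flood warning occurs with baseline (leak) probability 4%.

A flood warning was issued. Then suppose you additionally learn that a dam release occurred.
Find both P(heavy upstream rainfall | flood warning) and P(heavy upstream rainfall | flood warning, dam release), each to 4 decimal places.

Under noisy-OR, P(flood warning | causes) = 1 − (1−0.04)·∏(1−qᵢ) over the active causes.
Numerator (weight on configurations with heavy upstream rainfall): 0.278388 + 0.003478 = 0.281866
Normalizer over all consistent configurations: 0.04×0.63×0.99 + 0.76×0.63×0.01 + 0.76×0.37×0.99 + 0.94×0.37×0.01 = 0.311602
Posterior = 0.281866 / 0.311602 ≈ 0.9046

Now also conditioning on dam release=true:
P(flood warning | dam release) = 0.76*0.63 + 0.94*0.37 = 0.478800 + 0.347800 = 0.826600
The heavy upstream rainfall-present share is 0.94*0.37 = 0.347800.
P(heavy upstream rainfall | flood warning, dam release) = 0.347800 / 0.826600 ≈ 0.4208

P(heavy upstream rainfall | flood warning) ≈ 0.9046; P(heavy upstream rainfall | flood warning, dam release) ≈ 0.4208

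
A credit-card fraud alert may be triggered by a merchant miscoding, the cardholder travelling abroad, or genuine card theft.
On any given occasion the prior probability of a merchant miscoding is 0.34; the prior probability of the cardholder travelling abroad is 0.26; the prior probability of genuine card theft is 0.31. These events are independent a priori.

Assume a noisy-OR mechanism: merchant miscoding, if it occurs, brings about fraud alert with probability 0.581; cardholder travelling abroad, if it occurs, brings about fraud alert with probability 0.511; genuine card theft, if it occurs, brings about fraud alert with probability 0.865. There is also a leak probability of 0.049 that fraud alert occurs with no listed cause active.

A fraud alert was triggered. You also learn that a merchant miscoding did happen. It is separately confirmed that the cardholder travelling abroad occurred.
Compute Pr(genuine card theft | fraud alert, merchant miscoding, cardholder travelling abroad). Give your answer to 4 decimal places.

Pr(genuine card theft | fraud alert, merchant miscoding, cardholder travelling abroad) ≈ 0.3520

Under noisy-OR, P(fraud alert | causes) = 1 − (1−0.049)·∏(1−qᵢ) over the active causes.
For the numerator, keep only genuine card theft=true terms: 0.973695*0.31 = 0.301845
Normalizer over all consistent configurations: 0.805149*0.69 + 0.973695*0.31 = 0.857398
Posterior = 0.301845 / 0.857398 ≈ 0.3520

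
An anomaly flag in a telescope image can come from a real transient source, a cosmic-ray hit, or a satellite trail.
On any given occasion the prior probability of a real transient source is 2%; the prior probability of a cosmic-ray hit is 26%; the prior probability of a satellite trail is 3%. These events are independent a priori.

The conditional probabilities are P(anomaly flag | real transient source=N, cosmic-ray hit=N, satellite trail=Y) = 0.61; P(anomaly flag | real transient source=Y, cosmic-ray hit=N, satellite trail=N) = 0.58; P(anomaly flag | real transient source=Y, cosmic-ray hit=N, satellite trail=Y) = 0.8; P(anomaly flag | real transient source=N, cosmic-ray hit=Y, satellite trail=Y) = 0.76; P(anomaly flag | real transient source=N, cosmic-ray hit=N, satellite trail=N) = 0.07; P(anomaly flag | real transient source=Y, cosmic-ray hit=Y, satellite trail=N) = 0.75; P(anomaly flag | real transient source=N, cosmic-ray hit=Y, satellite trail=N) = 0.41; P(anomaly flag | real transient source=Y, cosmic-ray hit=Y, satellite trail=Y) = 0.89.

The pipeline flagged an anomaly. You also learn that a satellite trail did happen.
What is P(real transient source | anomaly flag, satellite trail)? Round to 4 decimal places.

P(real transient source | anomaly flag, satellite trail) ≈ 0.0252

P(anomaly flag | satellite trail) = 0.61*0.98*0.74 + 0.76*0.98*0.26 + 0.8*0.02*0.74 + 0.89*0.02*0.26 = 0.442372 + 0.193648 + 0.011840 + 0.004628 = 0.652488
The real transient source-present share is 0.011840 + 0.004628 = 0.016468.
Hence the posterior is 0.016468/0.652488 ≈ 0.0252.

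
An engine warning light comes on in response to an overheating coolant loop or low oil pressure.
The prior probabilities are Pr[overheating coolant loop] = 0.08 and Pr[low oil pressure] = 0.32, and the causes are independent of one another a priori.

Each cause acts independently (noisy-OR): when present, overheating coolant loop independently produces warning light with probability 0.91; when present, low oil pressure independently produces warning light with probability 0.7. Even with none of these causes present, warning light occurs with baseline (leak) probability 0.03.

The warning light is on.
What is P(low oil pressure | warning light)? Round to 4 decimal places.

P(low oil pressure | warning light) ≈ 0.7735

Under noisy-OR, P(warning light | causes) = 1 − (1−0.03)·∏(1−qᵢ) over the active causes.
P(warning light) = 0.03*0.92*0.68 + 0.709*0.92*0.32 + 0.9127*0.08*0.68 + 0.97381*0.08*0.32 = 0.018768 + 0.208730 + 0.049651 + 0.024930 = 0.302079
Of this, 0.233660 comes from 0.208730 + 0.024930 (the low oil pressure=true cases).
So P(low oil pressure | warning light) = 0.233660/0.302079 ≈ 0.7735.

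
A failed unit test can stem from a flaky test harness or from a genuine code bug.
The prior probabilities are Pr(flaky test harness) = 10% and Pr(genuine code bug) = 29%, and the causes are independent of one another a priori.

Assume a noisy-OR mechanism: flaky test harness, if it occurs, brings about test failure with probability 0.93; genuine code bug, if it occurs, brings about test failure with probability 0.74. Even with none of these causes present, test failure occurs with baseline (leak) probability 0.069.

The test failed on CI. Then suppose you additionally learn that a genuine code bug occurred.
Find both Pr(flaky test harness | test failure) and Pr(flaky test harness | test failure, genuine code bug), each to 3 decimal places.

Under noisy-OR, P(test failure | causes) = 1 − (1−0.069)·∏(1−qᵢ) over the active causes.
Enumerate the 4 (flaky test harness, genuine code bug) configurations and weight by the priors:
  P(test failure) = 0.069·0.9·0.71 + 0.75794·0.9·0.29 + 0.93483·0.1·0.71 + 0.983056·0.1·0.29
        = 0.044091 + 0.197822 + 0.066373 + 0.028509 = 0.336795
The terms with flaky test harness present sum to 0.094882, so
  P(flaky test harness | test failure) = 0.094882 / 0.336795 ≈ 0.282

Now also conditioning on genuine code bug=true:
Numerator (weight on configurations with flaky test harness): 0.983056·0.1 = 0.098306
Denominator P(test failure | genuine code bug): 0.75794·0.9 + 0.983056·0.1 = 0.780452
P(flaky test harness | test failure, genuine code bug) = 0.098306/0.780452 ≈ 0.126
— genuine code bug explains away the evidence for flaky test harness.

Pr(flaky test harness | test failure) ≈ 0.282; Pr(flaky test harness | test failure, genuine code bug) ≈ 0.126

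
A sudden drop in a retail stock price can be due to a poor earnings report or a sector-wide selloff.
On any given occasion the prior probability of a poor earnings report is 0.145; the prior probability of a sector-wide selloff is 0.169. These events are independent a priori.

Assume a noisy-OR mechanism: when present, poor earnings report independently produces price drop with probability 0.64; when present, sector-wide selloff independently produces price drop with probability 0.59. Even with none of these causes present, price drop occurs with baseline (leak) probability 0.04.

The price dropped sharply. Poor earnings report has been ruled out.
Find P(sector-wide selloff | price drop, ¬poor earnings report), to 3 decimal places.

P(sector-wide selloff | price drop, ¬poor earnings report) ≈ 0.755

Under noisy-OR, P(price drop | causes) = 1 − (1−0.04)·∏(1−qᵢ) over the active causes.
Weight on sector-wide selloff=true, given the evidence: 0.6064·0.169 = 0.102482
Normalizer over all consistent configurations: 0.04·0.831 + 0.6064·0.169 = 0.135722
P(sector-wide selloff | price drop, ¬poor earnings report) = 0.102482/0.135722 ≈ 0.755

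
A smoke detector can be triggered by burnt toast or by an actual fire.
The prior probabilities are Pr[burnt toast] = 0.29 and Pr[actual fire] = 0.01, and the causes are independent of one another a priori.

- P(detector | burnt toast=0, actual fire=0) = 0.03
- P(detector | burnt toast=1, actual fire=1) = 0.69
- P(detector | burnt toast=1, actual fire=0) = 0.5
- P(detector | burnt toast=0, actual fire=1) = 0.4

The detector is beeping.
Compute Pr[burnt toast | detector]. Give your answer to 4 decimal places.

Pr[burnt toast | detector] ≈ 0.8588

Weight on burnt toast=true, given the evidence: 0.143550 + 0.002001 = 0.145551
Denominator P(detector): 0.03·0.71·0.99 + 0.4·0.71·0.01 + 0.5·0.29·0.99 + 0.69·0.29·0.01 = 0.169478
P(burnt toast | detector) = 0.145551/0.169478 ≈ 0.8588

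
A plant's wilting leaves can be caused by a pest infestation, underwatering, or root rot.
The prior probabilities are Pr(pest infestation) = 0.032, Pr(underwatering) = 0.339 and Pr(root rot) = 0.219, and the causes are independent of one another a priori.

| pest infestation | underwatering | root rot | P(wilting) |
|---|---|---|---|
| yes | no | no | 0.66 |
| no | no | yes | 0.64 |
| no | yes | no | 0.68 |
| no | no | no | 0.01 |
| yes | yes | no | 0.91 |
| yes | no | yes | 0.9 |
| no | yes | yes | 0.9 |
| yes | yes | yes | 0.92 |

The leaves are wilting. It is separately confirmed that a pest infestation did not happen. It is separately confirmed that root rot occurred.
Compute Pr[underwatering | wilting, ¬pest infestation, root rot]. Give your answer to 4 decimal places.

Pr[underwatering | wilting, ¬pest infestation, root rot] ≈ 0.4190

Enumerate both values of underwatering and weight by the priors:
  P(wilting | ¬pest infestation, root rot) = 0.64×0.661 + 0.9×0.339
        = 0.423040 + 0.305100 = 0.728140
The terms with underwatering present sum to 0.305100, so
  P(underwatering | wilting, ¬pest infestation, root rot) = 0.305100 / 0.728140 ≈ 0.4190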